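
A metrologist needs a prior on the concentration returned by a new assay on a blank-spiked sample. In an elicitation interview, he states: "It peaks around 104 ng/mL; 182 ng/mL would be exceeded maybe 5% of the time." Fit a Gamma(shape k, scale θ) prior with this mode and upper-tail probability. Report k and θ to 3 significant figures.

Gamma(k,θ) with k>1 has mode (k−1)θ, so θ = 104/(k−1).
Need P(X < 182) = 0.95 with θ tied to k this way. Start at k = 2, θ = 104: P(X<182) ≈ 0.522.
Too low — raise k to concentrate. Iterating converges to k ≈ 9.91.
Then θ = 104/(9.91−1) ≈ 11.7.

k ≈ 9.91, θ ≈ 11.7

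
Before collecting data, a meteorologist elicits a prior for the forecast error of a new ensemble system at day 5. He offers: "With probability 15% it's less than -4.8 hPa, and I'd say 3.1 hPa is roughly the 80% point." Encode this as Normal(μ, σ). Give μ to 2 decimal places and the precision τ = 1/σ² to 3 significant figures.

For Normal(μ,σ), the p-quantile is μ + z_p·σ. Here z_{0.15} = -1.036, z_{0.8} = 0.8416.
So -4.8 = μ − 1.036σ and 3.1 = μ + 0.8416σ.
Subtracting: σ = (3.1 − -4.8)/(0.8416 − (-1.036)) = 4.21.
Then μ = -4.8 − (-1.036)·4.21 = -0.44.
Precision τ = 1/σ² = 1/4.206² = 0.0565.

μ = -0.44, τ = 0.0565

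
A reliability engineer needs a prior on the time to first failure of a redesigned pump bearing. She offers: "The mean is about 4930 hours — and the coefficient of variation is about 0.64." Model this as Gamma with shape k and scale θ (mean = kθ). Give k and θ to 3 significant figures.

For Gamma(k, scale θ): mean = kθ, variance = kθ², so CV = 1/√k.
CV = 0.64, hence k = 1/CV² = 2.44.
Then θ = mean/k = 4930/2.44 = 2020.

k ≈ 2.44, θ ≈ 2020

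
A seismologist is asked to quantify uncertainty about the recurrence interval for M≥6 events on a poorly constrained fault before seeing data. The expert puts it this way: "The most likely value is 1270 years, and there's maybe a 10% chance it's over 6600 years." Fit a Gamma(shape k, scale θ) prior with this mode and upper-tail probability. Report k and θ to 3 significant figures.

Gamma(k,θ) with k>1 has mode (k−1)θ, so θ = 1270/(k−1).
Need P(X < 6600) = 0.9 with θ tied to k this way. Start at k = 2, θ = 1270: P(X<6600) ≈ 0.966.
Too high — lower k to spread out. Iterating converges to k ≈ 1.64.
Then θ = 1270/(1.64−1) ≈ 1970.

k ≈ 1.64, θ ≈ 1970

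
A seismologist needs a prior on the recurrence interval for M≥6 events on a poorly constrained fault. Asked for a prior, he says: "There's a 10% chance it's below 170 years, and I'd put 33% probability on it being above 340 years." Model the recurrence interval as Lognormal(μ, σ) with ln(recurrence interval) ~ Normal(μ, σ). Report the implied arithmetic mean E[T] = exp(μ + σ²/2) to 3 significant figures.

E[T] ≈ 309 years

If T ~ Lognormal(μ,σ) then ln T ~ Normal(μ,σ), so the p-quantile of ln T is μ + z_p·σ.
ln(170) = 5.136 and ln(340) = 5.829; z_{0.1} = -1.282, z_{0.67} = 0.4399.
σ = (5.829 − 5.136)/(0.4399 − (-1.282)) = 0.403.
μ = 5.136 − (-1.282)·0.403 = 5.652.
E[T] = exp(μ + σ²/2) = exp(5.652 + 0.0811) = 309 years.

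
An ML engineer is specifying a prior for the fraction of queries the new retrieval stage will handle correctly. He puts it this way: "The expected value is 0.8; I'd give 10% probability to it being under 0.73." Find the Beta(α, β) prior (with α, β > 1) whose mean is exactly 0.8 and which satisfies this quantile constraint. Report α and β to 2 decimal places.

α ≈ 45.10, β ≈ 11.28

With mean 0.8 fixed, write α = 0.8s, β = 0.2s where s = α+β.
Need P(θ < 0.73) = 0.1 under Beta(0.8s, 0.2s). Normal approximation: (q−m)/√(m(1−m)/s) ≈ z_{0.1} = -1.28, so s ≈ 0.8·0.2·(-1.28)²/(0.73−0.8)² = 53.6.
At s = 53.6: P(θ<0.73) ≈ 0.105. Adjusting to match 0.1 gives s ≈ 56.38.
So α = 0.8·56.38 ≈ 45.10, β = 0.2·56.38 ≈ 11.28.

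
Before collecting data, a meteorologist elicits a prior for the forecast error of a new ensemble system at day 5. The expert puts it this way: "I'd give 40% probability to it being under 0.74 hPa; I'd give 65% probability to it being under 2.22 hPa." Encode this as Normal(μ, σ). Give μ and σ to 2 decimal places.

μ = 1.33, σ = 2.32

For Normal(μ,σ), the p-quantile is μ + z_p·σ. Here z_{0.4} = -0.2533, z_{0.65} = 0.3853.
So 0.74 = μ − 0.2533σ and 2.22 = μ + 0.3853σ.
Subtracting: σ = (2.22 − 0.74)/(0.3853 − (-0.2533)) = 2.32.
Then μ = 0.74 − (-0.2533)·2.32 = 1.33.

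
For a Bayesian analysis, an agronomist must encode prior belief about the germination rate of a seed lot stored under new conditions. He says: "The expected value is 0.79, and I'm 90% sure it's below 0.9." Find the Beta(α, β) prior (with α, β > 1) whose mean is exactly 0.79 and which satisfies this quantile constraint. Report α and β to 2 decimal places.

α ≈ 14.93, β ≈ 3.97

With mean 0.79 fixed, write α = 0.79s, β = 0.21s where s = α+β.
Need P(θ < 0.9) = 0.9 under Beta(0.79s, 0.21s). Normal approximation: (q−m)/√(m(1−m)/s) ≈ z_{0.9} = 1.28, so s ≈ 0.79·0.21·(1.28)²/(0.9−0.79)² = 22.5.
At s = 22.5: P(θ<0.9) ≈ 0.922. Adjusting to match 0.9 gives s ≈ 18.90.
So α = 0.79·18.90 ≈ 14.93, β = 0.21·18.90 ≈ 3.97.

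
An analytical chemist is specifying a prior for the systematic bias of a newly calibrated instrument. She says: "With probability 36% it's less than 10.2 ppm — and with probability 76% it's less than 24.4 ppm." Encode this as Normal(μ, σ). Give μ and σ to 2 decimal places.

μ = 14.98, σ = 13.34

For Normal(μ,σ), the p-quantile is μ + z_p·σ. Here z_{0.36} = -0.3585, z_{0.76} = 0.7063.
So 10.2 = μ − 0.3585σ and 24.4 = μ + 0.7063σ.
Subtracting: σ = (24.4 − 10.2)/(0.7063 − (-0.3585)) = 13.34.
Then μ = 10.2 − (-0.3585)·13.34 = 14.98.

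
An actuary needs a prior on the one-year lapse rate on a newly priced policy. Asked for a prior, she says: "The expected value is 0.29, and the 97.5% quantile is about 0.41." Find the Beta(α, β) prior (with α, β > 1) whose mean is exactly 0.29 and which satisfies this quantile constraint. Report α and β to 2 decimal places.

α ≈ 17.38, β ≈ 42.56

With mean 0.29 fixed, write α = 0.29s, β = 0.71s where s = α+β.
Need P(θ < 0.41) = 0.975 under Beta(0.29s, 0.71s). Normal approximation: (q−m)/√(m(1−m)/s) ≈ z_{0.975} = 1.96, so s ≈ 0.29·0.71·(1.96)²/(0.41−0.29)² = 54.9.
At s = 54.9: P(θ<0.41) ≈ 0.970. Adjusting to match 0.975 gives s ≈ 59.95.
So α = 0.29·59.95 ≈ 17.38, β = 0.71·59.95 ≈ 42.56.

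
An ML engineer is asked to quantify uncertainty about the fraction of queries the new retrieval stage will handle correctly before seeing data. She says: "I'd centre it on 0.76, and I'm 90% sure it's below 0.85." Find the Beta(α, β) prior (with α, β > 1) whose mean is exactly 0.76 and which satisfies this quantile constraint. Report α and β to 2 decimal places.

With mean 0.76 fixed, write α = 0.76s, β = 0.24s where s = α+β.
Need P(θ < 0.85) = 0.9 under Beta(0.76s, 0.24s). Normal approximation: (q−m)/√(m(1−m)/s) ≈ z_{0.9} = 1.28, so s ≈ 0.76·0.24·(1.28)²/(0.85−0.76)² = 37.0.
At s = 37.0: P(θ<0.85) ≈ 0.912. Adjusting to match 0.9 gives s ≈ 33.51.
So α = 0.76·33.51 ≈ 25.46, β = 0.24·33.51 ≈ 8.04.

α ≈ 25.46, β ≈ 8.04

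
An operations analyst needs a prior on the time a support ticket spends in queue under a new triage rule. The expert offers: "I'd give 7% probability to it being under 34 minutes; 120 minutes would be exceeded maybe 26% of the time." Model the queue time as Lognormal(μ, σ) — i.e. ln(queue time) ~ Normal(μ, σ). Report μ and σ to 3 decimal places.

μ ≈ 4.405, σ ≈ 0.595

If T ~ Lognormal(μ,σ) then ln T ~ Normal(μ,σ), so the p-quantile of ln T is μ + z_p·σ.
ln(34) = 3.526 and ln(120) = 4.787; z_{0.07} = -1.476, z_{0.74} = 0.6433.
σ = (4.787 − 3.526)/(0.6433 − (-1.476)) = 0.595.
μ = 3.526 − (-1.476)·0.595 = 4.405.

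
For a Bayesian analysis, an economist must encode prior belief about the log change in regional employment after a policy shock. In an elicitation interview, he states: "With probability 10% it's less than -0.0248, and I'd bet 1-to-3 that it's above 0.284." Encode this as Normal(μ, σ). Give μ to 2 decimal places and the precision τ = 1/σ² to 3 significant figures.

The p-quantile of Normal(μ,σ) is μ + z_p·σ, with z_{0.1} = -1.282 and z_{0.75} = 0.6745.
Eliminate σ: μ = (z₂·x₁ − z₁·x₂)/(z₂ − z₁) = (0.6745·-0.0248 − (-1.282)·0.284)/1.956 = 0.18.
Then σ = (x₂ − x₁)/(z₂ − z₁) = (0.284 − -0.0248)/1.956 = 0.16.
Precision τ = 1/σ² = 1/0.1579² = 40.1.

μ = 0.18, τ = 40.1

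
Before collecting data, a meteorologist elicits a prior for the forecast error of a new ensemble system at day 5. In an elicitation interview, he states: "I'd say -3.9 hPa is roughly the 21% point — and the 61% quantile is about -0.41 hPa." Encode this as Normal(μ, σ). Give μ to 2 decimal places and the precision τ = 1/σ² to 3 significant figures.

μ = -1.31, τ = 0.0968

The p-quantile of Normal(μ,σ) is μ + z_p·σ, with z_{0.21} = -0.8064 and z_{0.61} = 0.2793.
Eliminate σ: μ = (z₂·x₁ − z₁·x₂)/(z₂ − z₁) = (0.2793·-3.9 − (-0.8064)·-0.41)/1.086 = -1.31.
Then σ = (x₂ − x₁)/(z₂ − z₁) = (-0.41 − -3.9)/1.086 = 3.21.
Precision τ = 1/σ² = 1/3.214² = 0.0968.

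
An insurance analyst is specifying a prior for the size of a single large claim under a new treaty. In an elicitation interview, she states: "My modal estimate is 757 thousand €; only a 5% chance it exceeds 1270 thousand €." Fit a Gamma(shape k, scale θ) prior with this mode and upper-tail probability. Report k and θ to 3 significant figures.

k ≈ 11.4, θ ≈ 72.6

Gamma(k,θ) with k>1 has mode (k−1)θ, so θ = 757/(k−1).
Need P(X < 1270) = 0.95 with θ tied to k this way. Start at k = 2, θ = 757: P(X<1270) ≈ 0.500.
Too low — raise k to concentrate. Iterating converges to k ≈ 11.4.
Then θ = 757/(11.4−1) ≈ 72.6.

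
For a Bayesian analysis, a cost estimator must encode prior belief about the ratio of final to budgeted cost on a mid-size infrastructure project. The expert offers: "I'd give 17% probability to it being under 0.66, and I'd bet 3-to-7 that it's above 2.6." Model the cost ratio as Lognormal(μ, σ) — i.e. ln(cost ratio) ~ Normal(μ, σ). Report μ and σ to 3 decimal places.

If T ~ Lognormal(μ,σ) then ln T ~ Normal(μ,σ), so the p-quantile of ln T is μ + z_p·σ.
ln(0.66) = -0.4155 and ln(2.6) = 0.9555; z_{0.17} = -0.9542, z_{0.7} = 0.5244.
σ = (0.9555 − -0.4155)/(0.5244 − (-0.9542)) = 0.927.
μ = -0.4155 − (-0.9542)·0.927 = 0.469.

μ ≈ 0.469, σ ≈ 0.927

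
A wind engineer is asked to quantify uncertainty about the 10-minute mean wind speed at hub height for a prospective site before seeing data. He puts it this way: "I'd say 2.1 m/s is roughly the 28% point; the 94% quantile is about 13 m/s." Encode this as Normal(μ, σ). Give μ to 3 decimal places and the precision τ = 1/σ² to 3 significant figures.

The p-quantile of Normal(μ,σ) is μ + z_p·σ, with z_{0.28} = -0.5828 and z_{0.94} = 1.555.
Eliminate σ: μ = (z₂·x₁ − z₁·x₂)/(z₂ − z₁) = (1.555·2.1 − (-0.5828)·13)/2.138 = 5.072.
Then σ = (x₂ − x₁)/(z₂ − z₁) = (13 − 2.1)/2.138 = 5.099.
Precision τ = 1/σ² = 1/5.099² = 0.0385.

μ = 5.072, τ = 0.0385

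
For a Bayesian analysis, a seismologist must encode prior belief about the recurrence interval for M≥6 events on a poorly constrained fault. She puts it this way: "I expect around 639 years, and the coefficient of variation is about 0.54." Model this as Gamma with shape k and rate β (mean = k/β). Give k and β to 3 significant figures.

For Gamma(k, rate β): mean = k/β, variance = k/β², so CV = 1/√k.
CV = 0.54, hence k = 1/CV² = 3.43.
Then β = k/mean = 3.43/639 = 0.00537.

k ≈ 3.43, β ≈ 0.00537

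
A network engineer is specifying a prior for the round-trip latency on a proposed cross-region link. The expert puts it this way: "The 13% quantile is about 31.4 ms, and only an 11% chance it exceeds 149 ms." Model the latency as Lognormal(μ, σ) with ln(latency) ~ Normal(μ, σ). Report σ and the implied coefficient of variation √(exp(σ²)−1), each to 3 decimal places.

If T ~ Lognormal(μ,σ) then ln T ~ Normal(μ,σ), so the p-quantile of ln T is μ + z_p·σ.
ln(31.4) = 3.447 and ln(149) = 5.004; z_{0.13} = -1.126, z_{0.89} = 1.227.
σ = (5.004 − 3.447)/(1.227 − (-1.126)) = 0.662.
μ = 3.447 − (-1.126)·0.662 = 4.192.
CV = √(exp(σ²)−1) = √(exp(0.4380)−1) = 0.741.

σ ≈ 0.662, CV ≈ 0.741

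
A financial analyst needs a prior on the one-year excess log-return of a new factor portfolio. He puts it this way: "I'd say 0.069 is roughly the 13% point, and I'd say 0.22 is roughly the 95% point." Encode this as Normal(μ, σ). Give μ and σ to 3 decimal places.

For Normal(μ,σ), the p-quantile is μ + z_p·σ. Here z_{0.13} = -1.126, z_{0.95} = 1.645.
So 0.069 = μ − 1.126σ and 0.22 = μ + 1.645σ.
Subtracting: σ = (0.22 − 0.069)/(1.645 − (-1.126)) = 0.054.
Then μ = 0.069 − (-1.126)·0.054 = 0.130.

μ = 0.130, σ = 0.054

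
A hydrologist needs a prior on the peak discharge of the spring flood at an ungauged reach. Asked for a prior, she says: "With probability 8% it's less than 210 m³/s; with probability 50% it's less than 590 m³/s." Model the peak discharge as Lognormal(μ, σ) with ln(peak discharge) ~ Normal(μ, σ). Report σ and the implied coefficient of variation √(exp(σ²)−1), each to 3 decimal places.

σ ≈ 0.735, CV ≈ 0.847

If T ~ Lognormal(μ,σ) then ln T ~ Normal(μ,σ), so the p-quantile of ln T is μ + z_p·σ.
ln(210) = 5.347 and ln(590) = 6.38; z_{0.08} = -1.405, z_{0.5} = 0.
σ = (6.38 − 5.347)/(0 − (-1.405)) = 0.735.
μ = 5.347 − (-1.405)·0.735 = 6.380.
CV = √(exp(σ²)−1) = √(exp(0.5405)−1) = 0.847.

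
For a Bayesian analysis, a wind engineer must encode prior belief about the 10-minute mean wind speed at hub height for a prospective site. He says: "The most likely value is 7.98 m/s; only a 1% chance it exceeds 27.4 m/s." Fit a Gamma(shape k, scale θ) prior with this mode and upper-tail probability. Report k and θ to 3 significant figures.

Gamma(k,θ) with k>1 has mode (k−1)θ, so θ = 7.98/(k−1).
Need P(X < 27.4) = 0.99 with θ tied to k this way. Start at k = 2, θ = 7.98: P(X<27.4) ≈ 0.857.
Too low — raise k to concentrate. Iterating converges to k ≈ 3.86.
Then θ = 7.98/(3.86−1) ≈ 2.79.

k ≈ 3.86, θ ≈ 2.79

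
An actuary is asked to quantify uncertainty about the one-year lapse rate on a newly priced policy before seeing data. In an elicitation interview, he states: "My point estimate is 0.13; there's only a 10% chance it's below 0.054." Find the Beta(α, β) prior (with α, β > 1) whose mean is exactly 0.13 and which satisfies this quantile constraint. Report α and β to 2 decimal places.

α ≈ 3.30, β ≈ 22.07

With mean 0.13 fixed, write α = 0.13s, β = 0.87s where s = α+β.
Need P(θ < 0.054) = 0.1 under Beta(0.13s, 0.87s). Normal approximation: (q−m)/√(m(1−m)/s) ≈ z_{0.1} = -1.28, so s ≈ 0.13·0.87·(-1.28)²/(0.054−0.13)² = 32.2.
At s = 32.2: P(θ<0.054) ≈ 0.069. Adjusting to match 0.1 gives s ≈ 25.37.
So α = 0.13·25.37 ≈ 3.30, β = 0.87·25.37 ≈ 22.07.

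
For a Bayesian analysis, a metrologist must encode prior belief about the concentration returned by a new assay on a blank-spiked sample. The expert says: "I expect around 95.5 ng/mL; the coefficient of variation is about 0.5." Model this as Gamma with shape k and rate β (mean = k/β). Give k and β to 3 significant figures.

k ≈ 4, β ≈ 0.0419

For Gamma(k, rate β): mean = k/β, variance = k/β², so CV = 1/√k.
CV = 0.5, hence k = 1/CV² = 4.
Then β = k/mean = 4/95.5 = 0.0419.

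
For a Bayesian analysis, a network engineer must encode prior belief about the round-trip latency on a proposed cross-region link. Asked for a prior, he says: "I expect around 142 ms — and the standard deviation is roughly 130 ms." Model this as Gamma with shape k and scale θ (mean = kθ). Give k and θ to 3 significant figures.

k ≈ 1.19, θ ≈ 119

For Gamma(k, scale θ): mean = kθ, variance = kθ², so CV = 1/√k.
CV = SD/mean = 130/142 = 0.9155, hence k = 1/CV² = 1.19.
Then θ = mean/k = 142/1.19 = 119.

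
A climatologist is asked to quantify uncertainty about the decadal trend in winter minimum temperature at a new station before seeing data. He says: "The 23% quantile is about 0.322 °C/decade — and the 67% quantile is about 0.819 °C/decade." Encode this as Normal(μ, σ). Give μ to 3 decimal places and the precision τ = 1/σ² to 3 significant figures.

For Normal(μ,σ), the p-quantile is μ + z_p·σ. Here z_{0.23} = -0.7388, z_{0.67} = 0.4399.
So 0.322 = μ − 0.7388σ and 0.819 = μ + 0.4399σ.
Subtracting: σ = (0.819 − 0.322)/(0.4399 − (-0.7388)) = 0.422.
Then μ = 0.322 − (-0.7388)·0.422 = 0.634.
Precision τ = 1/σ² = 1/0.4216² = 5.63.

μ = 0.634, τ = 5.63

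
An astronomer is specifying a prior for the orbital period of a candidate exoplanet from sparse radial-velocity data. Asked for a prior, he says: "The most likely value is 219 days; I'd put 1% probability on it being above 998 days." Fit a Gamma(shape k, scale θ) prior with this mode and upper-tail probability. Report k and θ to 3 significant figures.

k ≈ 2.75, θ ≈ 125

Gamma(k,θ) with k>1 has mode (k−1)θ, so θ = 219/(k−1).
Need P(X < 998) = 0.99 with θ tied to k this way. Start at k = 2, θ = 219: P(X<998) ≈ 0.942.
Too low — raise k to concentrate. Iterating converges to k ≈ 2.75.
Then θ = 219/(2.75−1) ≈ 125.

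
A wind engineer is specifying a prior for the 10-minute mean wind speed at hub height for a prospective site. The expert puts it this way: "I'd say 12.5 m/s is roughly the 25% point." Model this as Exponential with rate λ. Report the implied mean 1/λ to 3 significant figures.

P(T < 12.5) = 1 − e^(−λ·12.5) = 0.25, so λ = −ln(1−0.25)/12.5 = −ln(0.75)/12.5 = 0.023.
Mean = 1/λ = 43.5 m/s.

mean ≈ 43.5 m/s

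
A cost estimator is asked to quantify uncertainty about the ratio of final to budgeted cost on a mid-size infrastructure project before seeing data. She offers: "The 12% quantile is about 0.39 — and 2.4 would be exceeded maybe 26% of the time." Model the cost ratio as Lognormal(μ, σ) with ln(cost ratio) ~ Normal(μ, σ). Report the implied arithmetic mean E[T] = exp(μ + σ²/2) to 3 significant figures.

E[T] ≈ 2.08

If T ~ Lognormal(μ,σ) then ln T ~ Normal(μ,σ), so the p-quantile of ln T is μ + z_p·σ.
ln(0.39) = -0.9416 and ln(2.4) = 0.8755; z_{0.12} = -1.175, z_{0.74} = 0.6433.
σ = (0.8755 − -0.9416)/(0.6433 − (-1.175)) = 0.999.
μ = -0.9416 − (-1.175)·0.999 = 0.233.
E[T] = exp(μ + σ²/2) = exp(0.233 + 0.4993) = 2.08.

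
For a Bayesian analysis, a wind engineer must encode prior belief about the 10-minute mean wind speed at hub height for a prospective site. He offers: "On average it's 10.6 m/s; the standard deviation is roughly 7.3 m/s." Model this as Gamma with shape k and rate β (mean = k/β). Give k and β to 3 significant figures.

For Gamma(k, rate β): mean = k/β, variance = k/β², so CV = 1/√k.
CV = SD/mean = 7.3/10.6 = 0.6887, hence k = 1/CV² = 2.11.
Then β = k/mean = 2.11/10.6 = 0.199.

k ≈ 2.11, β ≈ 0.199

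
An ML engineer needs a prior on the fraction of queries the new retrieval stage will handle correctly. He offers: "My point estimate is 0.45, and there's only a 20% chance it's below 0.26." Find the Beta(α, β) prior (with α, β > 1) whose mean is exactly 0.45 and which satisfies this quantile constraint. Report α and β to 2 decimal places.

α ≈ 2.26, β ≈ 2.76

With mean 0.45 fixed, write α = 0.45s, β = 0.55s where s = α+β.
Need P(θ < 0.26) = 0.2 under Beta(0.45s, 0.55s). Normal approximation: (q−m)/√(m(1−m)/s) ≈ z_{0.2} = -0.842, so s ≈ 0.45·0.55·(-0.842)²/(0.26−0.45)² = 4.9.
At s = 4.9: P(θ<0.26) ≈ 0.204. Adjusting to match 0.2 gives s ≈ 5.01.
So α = 0.45·5.01 ≈ 2.26, β = 0.55·5.01 ≈ 2.76.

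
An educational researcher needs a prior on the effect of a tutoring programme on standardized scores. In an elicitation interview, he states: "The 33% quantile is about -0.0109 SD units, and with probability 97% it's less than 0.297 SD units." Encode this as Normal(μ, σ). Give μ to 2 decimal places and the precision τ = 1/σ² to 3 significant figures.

μ = 0.05, τ = 56.8

For Normal(μ,σ), the p-quantile is μ + z_p·σ. Here z_{0.33} = -0.4399, z_{0.97} = 1.881.
So -0.0109 = μ − 0.4399σ and 0.297 = μ + 1.881σ.
Subtracting: σ = (0.297 − -0.0109)/(1.881 − (-0.4399)) = 0.13.
Then μ = -0.0109 − (-0.4399)·0.13 = 0.05.
Precision τ = 1/σ² = 1/0.1327² = 56.8.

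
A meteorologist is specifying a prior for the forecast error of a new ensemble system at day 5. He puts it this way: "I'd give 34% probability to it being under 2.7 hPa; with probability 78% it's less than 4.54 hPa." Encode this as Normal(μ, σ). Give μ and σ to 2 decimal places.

The p-quantile of Normal(μ,σ) is μ + z_p·σ, with z_{0.34} = -0.4125 and z_{0.78} = 0.7722.
Eliminate σ: μ = (z₂·x₁ − z₁·x₂)/(z₂ − z₁) = (0.7722·2.7 − (-0.4125)·4.54)/1.185 = 3.34.
Then σ = (x₂ − x₁)/(z₂ − z₁) = (4.54 − 2.7)/1.185 = 1.55.

μ = 3.34, σ = 1.55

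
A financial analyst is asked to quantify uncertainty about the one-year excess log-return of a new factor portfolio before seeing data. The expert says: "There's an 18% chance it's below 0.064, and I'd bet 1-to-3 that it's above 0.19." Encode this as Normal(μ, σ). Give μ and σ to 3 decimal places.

For Normal(μ,σ), the p-quantile is μ + z_p·σ. Here z_{0.18} = -0.9154, z_{0.75} = 0.6745.
So 0.064 = μ − 0.9154σ and 0.19 = μ + 0.6745σ.
Subtracting: σ = (0.19 − 0.064)/(0.6745 − (-0.9154)) = 0.079.
Then μ = 0.064 − (-0.9154)·0.079 = 0.137.

μ = 0.137, σ = 0.079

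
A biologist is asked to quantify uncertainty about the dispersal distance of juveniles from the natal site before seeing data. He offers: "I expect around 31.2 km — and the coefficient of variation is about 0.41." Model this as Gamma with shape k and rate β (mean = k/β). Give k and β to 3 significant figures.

For Gamma(k, rate β): mean = k/β, variance = k/β², so CV = 1/√k.
CV = 0.41, hence k = 1/CV² = 5.95.
Then β = k/mean = 5.95/31.2 = 0.191.

k ≈ 5.95, β ≈ 0.191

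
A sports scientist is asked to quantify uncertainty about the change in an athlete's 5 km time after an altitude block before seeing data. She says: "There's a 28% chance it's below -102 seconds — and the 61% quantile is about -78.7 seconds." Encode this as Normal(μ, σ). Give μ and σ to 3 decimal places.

The p-quantile of Normal(μ,σ) is μ + z_p·σ, with z_{0.28} = -0.5828 and z_{0.61} = 0.2793.
Eliminate σ: μ = (z₂·x₁ − z₁·x₂)/(z₂ − z₁) = (0.2793·-102 − (-0.5828)·-78.7)/0.8622 = -86.249.
Then σ = (x₂ − x₁)/(z₂ − z₁) = (-78.7 − -102)/0.8622 = 27.025.

μ = -86.249, σ = 27.025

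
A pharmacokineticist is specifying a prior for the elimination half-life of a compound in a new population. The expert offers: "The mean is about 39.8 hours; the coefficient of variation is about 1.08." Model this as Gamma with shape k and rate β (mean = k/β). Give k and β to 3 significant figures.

For Gamma(k, rate β): mean = k/β, variance = k/β², so CV = 1/√k.
CV = 1.08, hence k = 1/CV² = 0.857.
Then β = k/mean = 0.857/39.8 = 0.0215.

k ≈ 0.857, β ≈ 0.0215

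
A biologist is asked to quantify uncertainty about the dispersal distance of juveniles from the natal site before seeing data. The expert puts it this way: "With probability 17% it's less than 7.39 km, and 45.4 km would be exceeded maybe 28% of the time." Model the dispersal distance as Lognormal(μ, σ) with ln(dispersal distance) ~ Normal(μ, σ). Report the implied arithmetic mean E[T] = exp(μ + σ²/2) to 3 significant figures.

E[T] ≈ 45.8 km

If T ~ Lognormal(μ,σ) then ln T ~ Normal(μ,σ), so the p-quantile of ln T is μ + z_p·σ.
ln(7.39) = 2 and ln(45.4) = 3.816; z_{0.17} = -0.9542, z_{0.72} = 0.5828.
σ = (3.816 − 2)/(0.5828 − (-0.9542)) = 1.181.
μ = 2 − (-0.9542)·1.181 = 3.127.
E[T] = exp(μ + σ²/2) = exp(3.127 + 0.6975) = 45.8 km.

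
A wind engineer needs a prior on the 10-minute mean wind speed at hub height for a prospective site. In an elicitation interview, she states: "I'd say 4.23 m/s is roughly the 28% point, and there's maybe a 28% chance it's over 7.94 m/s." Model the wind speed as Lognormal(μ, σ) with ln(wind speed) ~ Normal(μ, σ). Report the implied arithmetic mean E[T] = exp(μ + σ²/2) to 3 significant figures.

E[T] ≈ 6.71 m/s

If T ~ Lognormal(μ,σ) then ln T ~ Normal(μ,σ), so the p-quantile of ln T is μ + z_p·σ.
ln(4.23) = 1.442 and ln(7.94) = 2.072; z_{0.28} = -0.5828, z_{0.72} = 0.5828.
σ = (2.072 − 1.442)/(0.5828 − (-0.5828)) = 0.540.
μ = 1.442 − (-0.5828)·0.540 = 1.757.
E[T] = exp(μ + σ²/2) = exp(1.757 + 0.1459) = 6.71 m/s.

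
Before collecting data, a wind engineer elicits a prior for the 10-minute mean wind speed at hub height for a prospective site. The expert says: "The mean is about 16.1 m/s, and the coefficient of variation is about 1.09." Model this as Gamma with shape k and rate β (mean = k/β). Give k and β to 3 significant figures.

For Gamma(k, rate β): mean = k/β, variance = k/β², so CV = 1/√k.
CV = 1.09, hence k = 1/CV² = 0.842.
Then β = k/mean = 0.842/16.1 = 0.0523.

k ≈ 0.842, β ≈ 0.0523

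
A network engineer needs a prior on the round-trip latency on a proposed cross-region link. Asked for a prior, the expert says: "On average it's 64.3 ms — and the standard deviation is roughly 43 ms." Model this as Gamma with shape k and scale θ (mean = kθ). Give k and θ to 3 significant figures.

k ≈ 2.24, θ ≈ 28.8

For Gamma(k, scale θ): mean = kθ, variance = kθ², so CV = 1/√k.
CV = SD/mean = 43/64.3 = 0.6687, hence k = 1/CV² = 2.24.
Then θ = mean/k = 64.3/2.24 = 28.8.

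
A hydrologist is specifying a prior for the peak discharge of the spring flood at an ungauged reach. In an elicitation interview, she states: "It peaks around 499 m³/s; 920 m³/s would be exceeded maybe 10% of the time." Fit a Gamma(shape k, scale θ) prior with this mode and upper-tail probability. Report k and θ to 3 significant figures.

k ≈ 6.1, θ ≈ 97.9

Gamma(k,θ) with k>1 has mode (k−1)θ, so θ = 499/(k−1).
Need P(X < 920) = 0.9 with θ tied to k this way. Start at k = 2, θ = 499: P(X<920) ≈ 0.550.
Too low — raise k to concentrate. Iterating converges to k ≈ 6.1.
Then θ = 499/(6.1−1) ≈ 97.9.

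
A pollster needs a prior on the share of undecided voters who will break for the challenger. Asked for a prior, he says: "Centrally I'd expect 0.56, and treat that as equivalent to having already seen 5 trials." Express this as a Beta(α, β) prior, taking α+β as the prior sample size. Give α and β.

Under the effective-sample-size interpretation, Beta(α, β) has prior mean α/(α+β) and prior sample size α+β.
So α+β = 5 and α/(α+β) = 0.56, giving α = 0.56·5 = 2.8 and β = 5 − 2.8 = 2.2.

α = 2.8, β = 2.2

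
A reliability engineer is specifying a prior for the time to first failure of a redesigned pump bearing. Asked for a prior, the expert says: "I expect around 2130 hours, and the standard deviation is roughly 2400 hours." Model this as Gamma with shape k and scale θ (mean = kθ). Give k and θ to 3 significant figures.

For Gamma(k, scale θ): mean = kθ, variance = kθ², so CV = 1/√k.
CV = SD/mean = 2400/2130 = 1.127, hence k = 1/CV² = 0.788.
Then θ = mean/k = 2130/0.788 = 2700.

k ≈ 0.788, θ ≈ 2700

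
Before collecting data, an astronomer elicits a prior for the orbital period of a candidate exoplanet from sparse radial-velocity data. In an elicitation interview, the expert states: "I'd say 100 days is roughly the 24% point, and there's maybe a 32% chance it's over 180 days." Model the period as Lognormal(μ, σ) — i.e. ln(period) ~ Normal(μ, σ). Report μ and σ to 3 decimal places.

μ ≈ 4.959, σ ≈ 0.501

If T ~ Lognormal(μ,σ) then ln T ~ Normal(μ,σ), so the p-quantile of ln T is μ + z_p·σ.
ln(100) = 4.605 and ln(180) = 5.193; z_{0.24} = -0.7063, z_{0.68} = 0.4677.
σ = (5.193 − 4.605)/(0.4677 − (-0.7063)) = 0.501.
μ = 4.605 − (-0.7063)·0.501 = 4.959.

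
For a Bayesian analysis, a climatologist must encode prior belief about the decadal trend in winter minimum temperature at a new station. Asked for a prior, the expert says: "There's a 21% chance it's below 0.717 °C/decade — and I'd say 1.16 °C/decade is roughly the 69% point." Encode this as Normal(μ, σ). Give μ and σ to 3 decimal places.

μ = 0.991, σ = 0.340

The p-quantile of Normal(μ,σ) is μ + z_p·σ, with z_{0.21} = -0.8064 and z_{0.69} = 0.4959.
Eliminate σ: μ = (z₂·x₁ − z₁·x₂)/(z₂ − z₁) = (0.4959·0.717 − (-0.8064)·1.16)/1.302 = 0.991.
Then σ = (x₂ − x₁)/(z₂ − z₁) = (1.16 − 0.717)/1.302 = 0.340.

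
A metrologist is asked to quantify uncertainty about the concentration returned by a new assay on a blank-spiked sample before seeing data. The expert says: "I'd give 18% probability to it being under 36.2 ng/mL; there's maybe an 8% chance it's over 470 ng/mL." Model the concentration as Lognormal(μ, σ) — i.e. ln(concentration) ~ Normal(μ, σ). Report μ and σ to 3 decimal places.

If T ~ Lognormal(μ,σ) then ln T ~ Normal(μ,σ), so the p-quantile of ln T is μ + z_p·σ.
ln(36.2) = 3.589 and ln(470) = 6.153; z_{0.18} = -0.9154, z_{0.92} = 1.405.
σ = (6.153 − 3.589)/(1.405 − (-0.9154)) = 1.105.
μ = 3.589 − (-0.9154)·1.105 = 4.600.

μ ≈ 4.600, σ ≈ 1.105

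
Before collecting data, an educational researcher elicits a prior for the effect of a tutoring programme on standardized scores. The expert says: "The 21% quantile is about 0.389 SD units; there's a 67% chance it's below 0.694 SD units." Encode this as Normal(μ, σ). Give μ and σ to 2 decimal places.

For Normal(μ,σ), the p-quantile is μ + z_p·σ. Here z_{0.21} = -0.8064, z_{0.67} = 0.4399.
So 0.389 = μ − 0.8064σ and 0.694 = μ + 0.4399σ.
Subtracting: σ = (0.694 − 0.389)/(0.4399 − (-0.8064)) = 0.24.
Then μ = 0.389 − (-0.8064)·0.24 = 0.59.

μ = 0.59, σ = 0.24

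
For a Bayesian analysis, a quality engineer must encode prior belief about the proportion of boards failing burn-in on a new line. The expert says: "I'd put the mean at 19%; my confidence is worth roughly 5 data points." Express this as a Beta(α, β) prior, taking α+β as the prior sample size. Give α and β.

α = 0.95, β = 4.05

Under the effective-sample-size interpretation, Beta(α, β) has prior mean α/(α+β) and prior sample size α+β.
So α+β = 5 and α/(α+β) = 0.19, giving α = 0.19·5 = 0.95 and β = 5 − 0.95 = 4.05.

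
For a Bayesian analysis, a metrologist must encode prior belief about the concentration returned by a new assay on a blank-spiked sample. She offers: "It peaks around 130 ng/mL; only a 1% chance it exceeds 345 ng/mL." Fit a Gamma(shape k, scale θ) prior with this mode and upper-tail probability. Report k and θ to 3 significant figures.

Gamma(k,θ) with k>1 has mode (k−1)θ, so θ = 130/(k−1).
Need P(X < 345) = 0.99 with θ tied to k this way. Start at k = 2, θ = 130: P(X<345) ≈ 0.743.
Too low — raise k to concentrate. Iterating converges to k ≈ 5.86.
Then θ = 130/(5.86−1) ≈ 26.7.

k ≈ 5.86, θ ≈ 26.7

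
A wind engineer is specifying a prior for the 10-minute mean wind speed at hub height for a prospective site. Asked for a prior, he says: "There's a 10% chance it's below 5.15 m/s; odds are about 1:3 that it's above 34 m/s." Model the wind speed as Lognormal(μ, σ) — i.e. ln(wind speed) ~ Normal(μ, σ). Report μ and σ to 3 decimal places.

If T ~ Lognormal(μ,σ) then ln T ~ Normal(μ,σ), so the p-quantile of ln T is μ + z_p·σ.
ln(5.15) = 1.639 and ln(34) = 3.526; z_{0.1} = -1.282, z_{0.75} = 0.6745.
σ = (3.526 − 1.639)/(0.6745 − (-1.282)) = 0.965.
μ = 1.639 − (-1.282)·0.965 = 2.876.

μ ≈ 2.876, σ ≈ 0.965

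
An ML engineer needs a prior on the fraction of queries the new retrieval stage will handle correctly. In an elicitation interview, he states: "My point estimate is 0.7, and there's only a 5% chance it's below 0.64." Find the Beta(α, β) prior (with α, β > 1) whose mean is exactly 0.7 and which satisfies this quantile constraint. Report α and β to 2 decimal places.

α ≈ 115.04, β ≈ 49.30

With mean 0.7 fixed, write α = 0.7s, β = 0.3s where s = α+β.
Need P(θ < 0.64) = 0.05 under Beta(0.7s, 0.3s). Normal approximation: (q−m)/√(m(1−m)/s) ≈ z_{0.05} = -1.64, so s ≈ 0.7·0.3·(-1.64)²/(0.64−0.7)² = 157.8.
At s = 157.8: P(θ<0.64) ≈ 0.053. Adjusting to match 0.05 gives s ≈ 164.35.
So α = 0.7·164.35 ≈ 115.04, β = 0.3·164.35 ≈ 49.30.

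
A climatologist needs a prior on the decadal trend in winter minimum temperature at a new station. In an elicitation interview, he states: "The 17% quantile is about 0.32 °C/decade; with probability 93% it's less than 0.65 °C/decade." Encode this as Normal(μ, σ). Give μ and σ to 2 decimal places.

For Normal(μ,σ), the p-quantile is μ + z_p·σ. Here z_{0.17} = -0.9542, z_{0.93} = 1.476.
So 0.32 = μ − 0.9542σ and 0.65 = μ + 1.476σ.
Subtracting: σ = (0.65 − 0.32)/(1.476 − (-0.9542)) = 0.14.
Then μ = 0.32 − (-0.9542)·0.14 = 0.45.

μ = 0.45, σ = 0.14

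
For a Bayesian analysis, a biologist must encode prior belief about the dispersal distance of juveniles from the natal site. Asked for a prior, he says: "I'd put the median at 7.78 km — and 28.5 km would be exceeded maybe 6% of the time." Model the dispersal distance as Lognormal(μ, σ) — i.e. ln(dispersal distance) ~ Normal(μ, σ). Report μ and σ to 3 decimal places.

If T ~ Lognormal(μ,σ) then ln T ~ Normal(μ,σ), so the p-quantile of ln T is μ + z_p·σ.
ln(7.78) = 2.052 and ln(28.5) = 3.35; z_{0.5} = 0, z_{0.94} = 1.555.
σ = (3.35 − 2.052)/(1.555 − (0)) = 0.835.
μ = 2.052 − (0)·0.835 = 2.052.

μ ≈ 2.052, σ ≈ 0.835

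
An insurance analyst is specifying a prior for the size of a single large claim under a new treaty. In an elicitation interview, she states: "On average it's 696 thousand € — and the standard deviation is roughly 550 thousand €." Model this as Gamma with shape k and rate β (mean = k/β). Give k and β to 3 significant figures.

k ≈ 1.6, β ≈ 0.0023

For Gamma(k, rate β): mean = k/β, variance = k/β², so CV = 1/√k.
CV = SD/mean = 550/696 = 0.7902, hence k = 1/CV² = 1.6.
Then β = k/mean = 1.6/696 = 0.0023.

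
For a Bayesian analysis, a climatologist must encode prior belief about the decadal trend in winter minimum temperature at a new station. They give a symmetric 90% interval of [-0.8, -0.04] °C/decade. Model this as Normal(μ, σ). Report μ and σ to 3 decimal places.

μ = -0.420, σ = 0.231

A symmetric 90% interval runs μ ± z·σ with z = 1.645.
Half-width = 0.38, so σ = 0.38/1.645 = 0.231.
μ is the interval midpoint, -0.420.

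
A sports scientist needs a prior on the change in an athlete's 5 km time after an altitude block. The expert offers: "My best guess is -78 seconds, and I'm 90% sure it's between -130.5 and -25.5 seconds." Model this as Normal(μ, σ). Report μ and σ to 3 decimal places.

μ = -78.000, σ = 31.918

A symmetric 90% interval runs μ ± z·σ with z = 1.645.
Half-width = 52.5, so σ = 52.5/1.645 = 31.918.
μ is the stated best guess, -78.000.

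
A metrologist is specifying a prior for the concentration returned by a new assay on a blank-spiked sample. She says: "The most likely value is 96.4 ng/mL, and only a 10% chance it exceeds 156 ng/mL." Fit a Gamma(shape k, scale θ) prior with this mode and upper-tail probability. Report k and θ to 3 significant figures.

Gamma(k,θ) with k>1 has mode (k−1)θ, so θ = 96.4/(k−1).
Need P(X < 156) = 0.9 with θ tied to k this way. Start at k = 2, θ = 96.4: P(X<156) ≈ 0.481.
Too low — raise k to concentrate. Iterating converges to k ≈ 9.12.
Then θ = 96.4/(9.12−1) ≈ 11.9.

k ≈ 9.12, θ ≈ 11.9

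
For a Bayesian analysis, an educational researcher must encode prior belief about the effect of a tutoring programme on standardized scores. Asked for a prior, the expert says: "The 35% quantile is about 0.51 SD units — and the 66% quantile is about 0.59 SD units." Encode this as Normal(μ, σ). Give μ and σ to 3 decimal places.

μ = 0.549, σ = 0.100

For Normal(μ,σ), the p-quantile is μ + z_p·σ. Here z_{0.35} = -0.3853, z_{0.66} = 0.4125.
So 0.51 = μ − 0.3853σ and 0.59 = μ + 0.4125σ.
Subtracting: σ = (0.59 − 0.51)/(0.4125 − (-0.3853)) = 0.100.
Then μ = 0.51 − (-0.3853)·0.100 = 0.549.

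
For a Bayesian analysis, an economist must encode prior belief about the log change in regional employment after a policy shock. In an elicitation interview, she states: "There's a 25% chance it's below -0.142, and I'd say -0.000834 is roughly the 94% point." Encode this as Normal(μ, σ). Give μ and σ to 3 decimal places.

For Normal(μ,σ), the p-quantile is μ + z_p·σ. Here z_{0.25} = -0.6745, z_{0.94} = 1.555.
So -0.142 = μ − 0.6745σ and -0.000834 = μ + 1.555σ.
Subtracting: σ = (-0.000834 − -0.142)/(1.555 − (-0.6745)) = 0.063.
Then μ = -0.142 − (-0.6745)·0.063 = -0.099.

μ = -0.099, σ = 0.063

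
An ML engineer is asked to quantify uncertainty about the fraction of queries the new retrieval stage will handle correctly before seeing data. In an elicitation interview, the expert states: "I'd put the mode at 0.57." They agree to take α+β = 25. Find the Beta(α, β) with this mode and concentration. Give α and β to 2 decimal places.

α = 14.11, β = 10.89

For α,β > 1 the Beta mode is (α−1)/(α+β−2). With α+β = 25, the mode is (α−1)/23.
Set (α−1)/23 = 0.57 → α = 1 + 0.57·23 = 14.11.
β = 25 − α = 10.89.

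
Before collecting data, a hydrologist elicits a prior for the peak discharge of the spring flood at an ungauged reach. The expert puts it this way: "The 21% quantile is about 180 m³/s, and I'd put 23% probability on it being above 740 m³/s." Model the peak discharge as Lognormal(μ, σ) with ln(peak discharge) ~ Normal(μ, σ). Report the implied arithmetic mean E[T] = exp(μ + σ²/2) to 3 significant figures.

E[T] ≈ 572 m³/s

If T ~ Lognormal(μ,σ) then ln T ~ Normal(μ,σ), so the p-quantile of ln T is μ + z_p·σ.
ln(180) = 5.193 and ln(740) = 6.607; z_{0.21} = -0.8064, z_{0.77} = 0.7388.
σ = (6.607 − 5.193)/(0.7388 − (-0.8064)) = 0.915.
μ = 5.193 − (-0.8064)·0.915 = 5.931.
E[T] = exp(μ + σ²/2) = exp(5.931 + 0.4185) = 572 m³/s.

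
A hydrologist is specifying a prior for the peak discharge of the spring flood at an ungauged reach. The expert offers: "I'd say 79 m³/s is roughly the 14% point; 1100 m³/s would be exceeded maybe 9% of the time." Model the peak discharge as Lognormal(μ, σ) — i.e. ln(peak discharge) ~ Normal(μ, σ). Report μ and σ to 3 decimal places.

If T ~ Lognormal(μ,σ) then ln T ~ Normal(μ,σ), so the p-quantile of ln T is μ + z_p·σ.
ln(79) = 4.369 and ln(1100) = 7.003; z_{0.14} = -1.08, z_{0.91} = 1.341.
σ = (7.003 − 4.369)/(1.341 − (-1.08)) = 1.088.
μ = 4.369 − (-1.08)·1.088 = 5.545.

μ ≈ 5.545, σ ≈ 1.088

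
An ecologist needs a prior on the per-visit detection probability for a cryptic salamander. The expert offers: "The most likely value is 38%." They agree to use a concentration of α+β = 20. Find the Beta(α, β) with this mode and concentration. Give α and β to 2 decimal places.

For α,β > 1 the Beta mode is (α−1)/(α+β−2). With α+β = 20, the mode is (α−1)/18.
Set (α−1)/18 = 0.38 → α = 1 + 0.38·18 = 7.84.
β = 20 − α = 12.16.

α = 7.84, β = 12.16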